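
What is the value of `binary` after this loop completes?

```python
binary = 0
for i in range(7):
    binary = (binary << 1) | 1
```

Build 7 consecutive 1-bits: 0b1111111
`binary` takes the values: 0 → 1 → 3 → 7 → 15 → 31 → 63 → 127

Answer: 127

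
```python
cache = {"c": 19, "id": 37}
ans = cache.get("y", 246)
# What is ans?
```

Trace:
`cache = {"c": 19, "id": 37}` → cache = {'c': 19, 'id': 37}
`ans = cache.get("y", 246)` → ans = 246
So ans = 246

Answer: 246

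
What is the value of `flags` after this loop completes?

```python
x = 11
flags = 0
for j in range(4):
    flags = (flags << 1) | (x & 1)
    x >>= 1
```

Reverse lowest 4 bits of 11
`flags` takes the values: 0 → 1 → 3 → 6 → 13

Answer: 13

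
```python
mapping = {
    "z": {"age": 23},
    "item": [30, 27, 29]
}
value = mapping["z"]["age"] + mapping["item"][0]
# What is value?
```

Trace:
`mapping = { ...` → mapping = {'z': {'age': 23}, 'item': [30, 27, 29]}
`value = mapping["z"]["age"] + mapping["item"][0]` → value = 53
So value = 53

Answer: 53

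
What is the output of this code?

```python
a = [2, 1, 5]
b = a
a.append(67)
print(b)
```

Key concept: basic list aliasing.
Step by step:
`a = [2, 1, 5]` → a = [2, 1, 5]
`b = a` → b = [2, 1, 5] (same object as a)
`a.append(67)` → a = [2, 1, 5, 67] (same object as b); b = [2, 1, 5, 67] (same object as a)
`print(b)` → prints [2, 1, 5, 67]

Answer: [2, 1, 5, 67]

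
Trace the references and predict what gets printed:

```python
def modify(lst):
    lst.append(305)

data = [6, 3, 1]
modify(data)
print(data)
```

Key concept: function modifies passed list.
Step by step:
`data = [6, 3, 1]` → data = [6, 3, 1]
`modify(data)` → data = [6, 3, 1, 305]
`print(data)` → prints [6, 3, 1, 305]

Answer: [6, 3, 1, 305]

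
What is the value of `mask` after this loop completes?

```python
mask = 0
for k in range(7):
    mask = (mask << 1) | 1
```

Build 7 consecutive 1-bits: 0b1111111
`mask` takes the values: 0 → 1 → 3 → 7 → 15 → 31 → 63 → 127

Answer: 127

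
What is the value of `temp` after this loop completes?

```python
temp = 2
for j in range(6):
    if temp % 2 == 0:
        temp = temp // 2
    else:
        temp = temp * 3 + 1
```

Collatz-style transformation from 2
`temp` takes the values: 2 → 1 → 4 → 2 → 1 → 4 → 2

Answer: 2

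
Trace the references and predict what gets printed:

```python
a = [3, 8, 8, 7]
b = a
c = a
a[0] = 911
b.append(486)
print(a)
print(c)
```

Key concept: multiple aliases.
Step by step:
`a = [3, 8, 8, 7]` → a = [3, 8, 8, 7]
`b = a` → b = [3, 8, 8, 7] (same object as a)
`c = a` → c = [3, 8, 8, 7] (same object as a, b)
`a[0] = 911` → a = [911, 8, 8, 7] (same object as b, c); b = [911, 8, 8, 7] (same object as a, c); c = [911, 8, 8, 7] (same object as a, b)
`b.append(486)` → a = [911, 8, 8, 7, 486] (same object as b, c); b = [911, 8, 8, 7, 486] (same object as a, c); c = [911, 8, 8, 7, 486] (same object as a, b)
`print(a)` → prints [911, 8, 8, 7, 486]
`print(c)` → prints [911, 8, 8, 7, 486]

Answer:
[911, 8, 8, 7, 486]
[911, 8, 8, 7, 486]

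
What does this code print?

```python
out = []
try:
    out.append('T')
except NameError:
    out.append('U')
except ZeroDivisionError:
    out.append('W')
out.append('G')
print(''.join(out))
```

Execution trace: 'T' (try body, no exception) → 'G' (after the try/except). Output: TG

Answer: TG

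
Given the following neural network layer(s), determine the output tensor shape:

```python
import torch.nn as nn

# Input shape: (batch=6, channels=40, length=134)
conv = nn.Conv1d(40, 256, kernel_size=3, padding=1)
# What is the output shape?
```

Input: (6, 40, 134) -> Output: (6, 256, 134)

Answer: (6, 256, 134)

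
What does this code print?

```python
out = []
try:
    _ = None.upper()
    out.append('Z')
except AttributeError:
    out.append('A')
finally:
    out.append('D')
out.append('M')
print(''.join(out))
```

Execution trace: 'A' (except AttributeError) → 'D' (finally) → 'M' (after the try/except). Output: ADM

Answer: ADM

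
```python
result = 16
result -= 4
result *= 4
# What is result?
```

Trace:
`result = 16` → result = 16
`result -= 4` → result = 12
`result *= 4` → result = 48
So result = 48

Answer: 48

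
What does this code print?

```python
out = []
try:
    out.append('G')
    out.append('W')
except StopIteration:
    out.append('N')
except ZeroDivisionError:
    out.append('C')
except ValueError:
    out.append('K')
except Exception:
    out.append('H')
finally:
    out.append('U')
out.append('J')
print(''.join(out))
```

Execution trace: 'G' (try body) → 'W' (try body, no exception) → 'U' (finally) → 'J' (after the try/except). Output: GWUJ

Answer: GWUJ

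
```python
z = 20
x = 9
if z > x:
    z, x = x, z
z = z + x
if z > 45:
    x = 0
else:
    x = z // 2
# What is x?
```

Trace:
`z = 20` → z = 20
`x = 9` → x = 9
`if z > x: ...` → z > x is True → z = 9; x = 20
`z = z + x` → z = 29
`if z > 45: ...` → z > 45 is False, take else branch → x = 14
So x = 14

Answer: 14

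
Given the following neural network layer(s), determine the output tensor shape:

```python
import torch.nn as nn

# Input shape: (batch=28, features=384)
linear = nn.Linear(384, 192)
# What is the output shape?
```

Input: (28, 384) -> Output: (28, 192)

Answer: (28, 192)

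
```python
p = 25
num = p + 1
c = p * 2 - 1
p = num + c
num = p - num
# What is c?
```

Trace:
`p = 25` → p = 25
`num = p + 1` → num = 26
`c = p * 2 - 1` → c = 49
`p = num + c` → p = 75
`num = p - num` → num = 49
So c = 49

Answer: 49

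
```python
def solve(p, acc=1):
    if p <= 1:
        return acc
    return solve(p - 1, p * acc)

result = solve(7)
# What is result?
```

Accumulator trace (n, acc): (7, 1) -> (6, 7) -> (5, 42) -> (4, 210) -> (3, 840) -> (2, 2520) -> (1, 5040) -> return 5040

Answer: 5040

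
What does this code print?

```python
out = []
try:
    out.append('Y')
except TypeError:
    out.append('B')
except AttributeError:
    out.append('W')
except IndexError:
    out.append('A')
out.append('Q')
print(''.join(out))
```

Execution trace: 'Y' (try body, no exception) → 'Q' (after the try/except). Output: YQ

Answer: YQ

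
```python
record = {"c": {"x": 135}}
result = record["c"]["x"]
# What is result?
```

Trace:
`record = {"c": {"x": 135}}` → record = {'c': {'x': 135}}
`result = record["c"]["x"]` → result = 135
So result = 135

Answer: 135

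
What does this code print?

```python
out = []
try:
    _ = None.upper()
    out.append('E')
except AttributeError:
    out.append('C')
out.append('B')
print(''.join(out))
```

Execution trace: 'C' (except AttributeError) → 'B' (after the try/except). Output: CB

Answer: CB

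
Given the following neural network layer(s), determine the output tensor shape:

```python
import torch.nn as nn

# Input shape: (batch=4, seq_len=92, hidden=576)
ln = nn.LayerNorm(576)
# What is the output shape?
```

Input: (4, 92, 576) -> Output: (4, 92, 576)

Answer: (4, 92, 576)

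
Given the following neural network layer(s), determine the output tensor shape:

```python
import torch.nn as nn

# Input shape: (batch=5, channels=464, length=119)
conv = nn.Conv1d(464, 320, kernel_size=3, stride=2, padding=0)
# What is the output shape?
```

Input: (5, 464, 119) -> Output: (5, 320, 59)

Answer: (5, 320, 59)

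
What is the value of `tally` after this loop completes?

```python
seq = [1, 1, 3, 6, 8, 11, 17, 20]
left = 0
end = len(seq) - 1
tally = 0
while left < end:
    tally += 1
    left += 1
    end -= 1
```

Iterations until pointers meet (list length 8)
`tally` takes the values: 0 → 1 → 2 → 3 → 4

Answer: 4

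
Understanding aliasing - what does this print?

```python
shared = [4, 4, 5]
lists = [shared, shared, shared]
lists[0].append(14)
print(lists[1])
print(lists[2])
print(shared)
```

Key concept: list of same reference.
Step by step:
`shared = [4, 4, 5]` → shared = [4, 4, 5]
`lists = [shared, shared, shared]` → lists = [[4, 4, 5], [4, 4, 5], [4, 4, 5]]
`lists[0].append(14)` → shared = [4, 4, 5, 14]; lists = [[4, 4, 5, 14], [4, 4, 5, 14], [4, 4, 5, 14]]
`print(lists[1])` → prints [4, 4, 5, 14]
`print(lists[2])` → prints [4, 4, 5, 14]
`print(shared)` → prints [4, 4, 5, 14]

Answer:
[4, 4, 5, 14]
[4, 4, 5, 14]
[4, 4, 5, 14]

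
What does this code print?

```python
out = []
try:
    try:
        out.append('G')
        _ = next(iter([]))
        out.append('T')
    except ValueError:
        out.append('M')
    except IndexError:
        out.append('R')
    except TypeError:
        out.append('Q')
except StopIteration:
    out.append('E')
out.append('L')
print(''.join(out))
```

Execution trace: 'G' (try body) → 'E' (outer except StopIteration) → 'L' (after the try/except). Output: GEL

Answer: GEL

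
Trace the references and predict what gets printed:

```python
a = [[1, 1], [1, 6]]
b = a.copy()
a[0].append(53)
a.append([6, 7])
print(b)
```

Key concept: shallow copy with nested lists.
Step by step:
`a = [[1, 1], [1, 6]]` → a = [[1, 1], [1, 6]]
`b = a.copy()` → b = [[1, 1], [1, 6]]
`a[0].append(53)` → a = [[1, 1, 53], [1, 6]]; b = [[1, 1, 53], [1, 6]]
`a.append([6, 7])` → a = [[1, 1, 53], [1, 6], [6, 7]]
`print(b)` → prints [[1, 1, 53], [1, 6]]

Answer: [[1, 1, 53], [1, 6]]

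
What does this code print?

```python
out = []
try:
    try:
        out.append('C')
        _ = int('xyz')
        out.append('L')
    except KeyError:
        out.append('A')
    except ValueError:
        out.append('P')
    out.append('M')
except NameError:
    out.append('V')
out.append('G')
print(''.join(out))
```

Execution trace: 'C' (inner try body) → 'P' (inner except ValueError) → 'M' (try body, no exception) → 'G' (after the try/except). Output: CPMG

Answer: CPMG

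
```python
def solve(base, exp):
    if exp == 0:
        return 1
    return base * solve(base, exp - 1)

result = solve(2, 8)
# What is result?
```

solve(2, 8) = 2 * 2 * 2 * 2 * 2 * 2 * 2 * 2 = 256

Answer: 256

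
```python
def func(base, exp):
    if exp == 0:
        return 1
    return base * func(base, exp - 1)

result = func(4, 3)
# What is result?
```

func(4, 3) = 4 * 4 * 4 = 64

Answer: 64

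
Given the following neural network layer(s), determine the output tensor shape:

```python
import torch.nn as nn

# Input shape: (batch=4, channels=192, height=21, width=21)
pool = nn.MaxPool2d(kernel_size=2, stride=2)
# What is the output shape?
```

Input: (4, 192, 21, 21) -> Output: (4, 192, 10, 10)

Answer: (4, 192, 10, 10)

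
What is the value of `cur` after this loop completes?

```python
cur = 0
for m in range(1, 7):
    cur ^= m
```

XOR of 1 to 6
`cur` takes the values: 0 → 1 → 3 → 0 → 4 → 1 → 7

Answer: 7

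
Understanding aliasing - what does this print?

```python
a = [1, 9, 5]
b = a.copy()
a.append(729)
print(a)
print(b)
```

Key concept: list.copy() creates independent copy.
Step by step:
`a = [1, 9, 5]` → a = [1, 9, 5]
`b = a.copy()` → b = [1, 9, 5]
`a.append(729)` → a = [1, 9, 5, 729]
`print(a)` → prints [1, 9, 5, 729]
`print(b)` → prints [1, 9, 5]

Answer:
[1, 9, 5, 729]
[1, 9, 5]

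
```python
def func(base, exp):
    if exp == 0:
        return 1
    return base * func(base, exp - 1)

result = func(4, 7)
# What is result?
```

func(4, 7) = 4 * 4 * 4 * 4 * 4 * 4 * 4 = 16384

Answer: 16384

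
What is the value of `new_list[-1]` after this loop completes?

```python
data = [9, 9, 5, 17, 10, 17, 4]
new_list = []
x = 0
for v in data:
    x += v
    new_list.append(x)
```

Cumulative sum ends at 71
`new_list` takes the values: [] → [9] → [9, 18] → [9, 18, 23] → [9, 18, 23, 40] → [9, 18, 23, 40, 50] → [9, 18, 23, 40, 50, 67] → [9, 18, 23, 40, 50, 67, 71]
So `new_list[-1]` = 71

Answer: 71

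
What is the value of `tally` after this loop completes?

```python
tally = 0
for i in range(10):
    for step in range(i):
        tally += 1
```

Triangle number: 0+1+2+...+9
`tally` takes the values: 0 → 1 → 2 → 3 → 4 → 5 → 6 → 7 → 8 → 9 → 10 → 11 → 12 → 13 → 14 → 15 → 16 → 17 → 18 → 19 → 20 → 21 → 22 → 23 → 24 → 25 → 26 → 27 → 28 → 29 → … → 41 → 42 → 43 → 44 → 45

Answer: 45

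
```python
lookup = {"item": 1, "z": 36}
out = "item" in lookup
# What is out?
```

Trace:
`lookup = {"item": 1, "z": 36}` → lookup = {'item': 1, 'z': 36}
`out = "item" in lookup` → out = True
So out = True

Answer: True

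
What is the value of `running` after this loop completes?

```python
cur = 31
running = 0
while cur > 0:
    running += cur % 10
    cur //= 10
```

Sum digits of 31
`running` takes the values: 0 → 1 → 4

Answer: 4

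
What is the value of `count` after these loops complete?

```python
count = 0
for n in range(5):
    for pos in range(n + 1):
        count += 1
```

Triangle: 1 + 2 + ... + 5
`count` takes the values: 0 → 1 → 2 → 3 → 4 → 5 → 6 → 7 → 8 → 9 → 10 → 11 → 12 → 13 → 14 → 15

Answer: 15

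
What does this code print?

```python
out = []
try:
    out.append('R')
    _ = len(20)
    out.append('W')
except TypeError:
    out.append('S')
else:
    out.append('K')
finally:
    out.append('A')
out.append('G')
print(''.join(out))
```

Execution trace: 'R' (try body) → 'S' (except TypeError) → 'A' (finally) → 'G' (after the try/except). Output: RSAG

Answer: RSAG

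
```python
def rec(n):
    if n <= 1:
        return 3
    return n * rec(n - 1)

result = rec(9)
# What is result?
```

rec(9) = 9 * 8 * 7 * 6 * 5 * 4 * 3 * 2 * 3 = 1088640

Answer: 1088640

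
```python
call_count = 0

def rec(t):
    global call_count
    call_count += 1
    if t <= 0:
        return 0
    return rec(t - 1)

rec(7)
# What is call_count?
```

Linear recursion stepping by 1: 8 calls from t=7 down to ≤0.

Answer: 8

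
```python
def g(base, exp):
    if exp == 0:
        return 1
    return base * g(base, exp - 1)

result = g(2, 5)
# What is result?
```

g(2, 5) = 2 * 2 * 2 * 2 * 2 = 32

Answer: 32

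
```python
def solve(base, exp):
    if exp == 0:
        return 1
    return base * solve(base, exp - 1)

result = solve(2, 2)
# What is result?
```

solve(2, 2) = 2 * 2 = 4

Answer: 4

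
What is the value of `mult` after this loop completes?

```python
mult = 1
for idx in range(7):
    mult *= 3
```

3^7 = 2187
`mult` takes the values: 1 → 3 → 9 → 27 → 81 → 243 → 729 → 2187

Answer: 2187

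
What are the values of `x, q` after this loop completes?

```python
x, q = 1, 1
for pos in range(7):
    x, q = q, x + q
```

Fibonacci: after 7 iterations
`x, q` takes the values: (1, 1) → (1, 2) → (2, 3) → (3, 5) → (5, 8) → (8, 13) → (13, 21) → (21, 34)

Answer: 21, 34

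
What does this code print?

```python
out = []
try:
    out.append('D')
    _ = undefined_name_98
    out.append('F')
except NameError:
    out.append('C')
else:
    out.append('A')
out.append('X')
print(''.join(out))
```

Execution trace: 'D' (try body) → 'C' (except NameError) → 'X' (after the try/except). Output: DCX

Answer: DCX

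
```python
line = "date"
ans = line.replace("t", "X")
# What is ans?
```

Trace:
`line = "date"` → line = 'date'
`ans = line.replace("t", "X")` → ans = 'daXe'
So ans = 'daXe'

Answer: 'daXe'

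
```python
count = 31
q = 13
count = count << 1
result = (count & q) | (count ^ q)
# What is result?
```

Trace:
`count = 31` → count = 31
`q = 13` → q = 13
`count = count << 1` → count = 62
`result = (count & q) | (count ^ q)` → result = 63
So result = 63

Answer: 63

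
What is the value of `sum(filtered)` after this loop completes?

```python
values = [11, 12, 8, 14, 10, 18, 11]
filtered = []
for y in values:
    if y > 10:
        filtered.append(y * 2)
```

Sum of doubled values > 10
`filtered` takes the values: [] → [22] → [22, 24] → [22, 24, 28] → [22, 24, 28, 36] → [22, 24, 28, 36, 22]
So `sum(filtered)` = 132

Answer: 132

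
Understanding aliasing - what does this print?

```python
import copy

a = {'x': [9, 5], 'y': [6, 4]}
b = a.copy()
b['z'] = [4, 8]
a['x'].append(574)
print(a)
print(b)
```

Key concept: shallow copy of dict with mutable values.
Step by step:
`a = {'x': [9, 5], 'y': [6, 4]}` → a = {'x': [9, 5], 'y': [6, 4]}
`b = a.copy()` → b = {'x': [9, 5], 'y': [6, 4]}
`b['z'] = [4, 8]` → b = {'x': [9, 5], 'y': [6, 4], 'z': [4, 8]}
`a['x'].append(574)` → a = {'x': [9, 5, 574], 'y': [6, 4]}; b = {'x': [9, 5, 574], 'y': [6, 4], 'z': [4, 8]}
`print(a)` → prints {'x': [9, 5, 574], 'y': [6, 4]}
`print(b)` → prints {'x': [9, 5, 574], 'y': [6, 4], 'z': [4, 8]}

Answer:
{'x': [9, 5, 574], 'y': [6, 4]}
{'x': [9, 5, 574], 'y': [6, 4], 'z': [4, 8]}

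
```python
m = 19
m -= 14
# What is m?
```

Trace:
`m = 19` → m = 19
`m -= 14` → m = 5
So m = 5

Answer: 5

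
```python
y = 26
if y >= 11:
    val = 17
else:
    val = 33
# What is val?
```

Trace:
`y = 26` → y = 26
`if y >= 11: ...` → y >= 11 is True → val = 17
So val = 17

Answer: 17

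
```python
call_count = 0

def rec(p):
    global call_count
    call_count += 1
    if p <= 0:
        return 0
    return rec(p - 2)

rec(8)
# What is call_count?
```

Linear recursion stepping by 2: 5 calls from p=8 down to ≤0.

Answer: 5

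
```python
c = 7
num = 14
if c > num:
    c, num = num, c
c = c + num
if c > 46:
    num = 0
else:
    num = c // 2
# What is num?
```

Trace:
`c = 7` → c = 7
`num = 14` → num = 14
`if c > num: ...` → c > num is False → no variable changes
`c = c + num` → c = 21
`if c > 46: ...` → c > 46 is False, take else branch → num = 10
So num = 10

Answer: 10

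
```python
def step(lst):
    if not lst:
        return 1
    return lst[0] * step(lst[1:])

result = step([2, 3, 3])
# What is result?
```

Product over [2, 3, 3] = 2 * 3 * 3 = 18

Answer: 18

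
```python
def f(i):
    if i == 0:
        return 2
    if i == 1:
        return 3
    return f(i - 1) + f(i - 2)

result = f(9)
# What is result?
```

Build up from base cases: f(0)=2, f(1)=3, f(2)=5, f(3)=8, f(4)=13, f(5)=21, f(6)=34, ..., f(9)=144

Answer: 144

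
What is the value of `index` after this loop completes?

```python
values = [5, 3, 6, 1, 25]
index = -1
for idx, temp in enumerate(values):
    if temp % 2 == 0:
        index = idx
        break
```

First even number index in [5, 3, 6, 1, 25]
`index` takes the values: -1 → 2

Answer: 2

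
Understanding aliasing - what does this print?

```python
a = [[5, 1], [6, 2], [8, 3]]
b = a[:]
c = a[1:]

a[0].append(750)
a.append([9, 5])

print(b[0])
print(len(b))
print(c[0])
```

Key concept: slice with nested mutation.
Step by step:
`a = [[5, 1], [6, 2], [8, 3]]` → a = [[5, 1], [6, 2], [8, 3]]
`b = a[:]` → b = [[5, 1], [6, 2], [8, 3]]
`c = a[1:]` → c = [[6, 2], [8, 3]]
`a[0].append(750)` → a = [[5, 1, 750], [6, 2], [8, 3]]; b = [[5, 1, 750], [6, 2], [8, 3]]
`a.append([9, 5])` → a = [[5, 1, 750], [6, 2], [8, 3], [9, 5]]
`print(b[0])` → prints [5, 1, 750]
`print(len(b))` → prints 3
`print(c[0])` → prints [6, 2]

Answer:
[5, 1, 750]
3
[6, 2]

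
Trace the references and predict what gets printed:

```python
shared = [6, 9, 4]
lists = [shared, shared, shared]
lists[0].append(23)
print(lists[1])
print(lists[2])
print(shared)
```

Key concept: list of same reference.
Step by step:
`shared = [6, 9, 4]` → shared = [6, 9, 4]
`lists = [shared, shared, shared]` → lists = [[6, 9, 4], [6, 9, 4], [6, 9, 4]]
`lists[0].append(23)` → shared = [6, 9, 4, 23]; lists = [[6, 9, 4, 23], [6, 9, 4, 23], [6, 9, 4, 23]]
`print(lists[1])` → prints [6, 9, 4, 23]
`print(lists[2])` → prints [6, 9, 4, 23]
`print(shared)` → prints [6, 9, 4, 23]

Answer:
[6, 9, 4, 23]
[6, 9, 4, 23]
[6, 9, 4, 23]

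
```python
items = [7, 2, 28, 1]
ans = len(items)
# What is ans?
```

Trace:
`items = [7, 2, 28, 1]` → items = [7, 2, 28, 1]
`ans = len(items)` → ans = 4
So ans = 4

Answer: 4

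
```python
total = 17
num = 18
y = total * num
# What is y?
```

Trace:
`total = 17` → total = 17
`num = 18` → num = 18
`y = total * num` → y = 306
So y = 306

Answer: 306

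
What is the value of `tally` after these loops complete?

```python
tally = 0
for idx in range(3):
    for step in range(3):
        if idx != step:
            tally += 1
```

3² - 3 (exclude diagonal)
`tally` takes the values: 0 → 1 → 2 → 3 → 4 → 5 → 6

Answer: 6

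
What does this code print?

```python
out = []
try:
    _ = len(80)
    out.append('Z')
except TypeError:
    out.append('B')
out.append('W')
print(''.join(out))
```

Execution trace: 'B' (except TypeError) → 'W' (after the try/except). Output: BW

Answer: BW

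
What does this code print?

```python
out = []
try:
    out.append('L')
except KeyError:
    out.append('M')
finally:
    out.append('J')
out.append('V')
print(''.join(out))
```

Execution trace: 'L' (try body, no exception) → 'J' (finally) → 'V' (after the try/except). Output: LJV

Answer: LJV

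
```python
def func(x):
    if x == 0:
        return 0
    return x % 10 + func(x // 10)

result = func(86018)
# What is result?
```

Sum of digits of 86018: 8 + 1 + 0 + 6 + 8 = 23

Answer: 23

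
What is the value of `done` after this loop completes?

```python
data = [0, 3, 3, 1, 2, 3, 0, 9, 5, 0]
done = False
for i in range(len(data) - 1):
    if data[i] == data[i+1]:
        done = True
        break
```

Check consecutive duplicates in [0, 3, 3, 1, 2, 3, 0, 9, 5, 0]
`done` takes the values: False → True

Answer: True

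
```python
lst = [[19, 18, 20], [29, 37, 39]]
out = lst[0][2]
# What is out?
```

Trace:
`lst = [[19, 18, 20], [29, 37, 39]]` → lst = [[19, 18, 20], [29, 37, 39]]
`out = lst[0][2]` → out = 20
So out = 20

Answer: 20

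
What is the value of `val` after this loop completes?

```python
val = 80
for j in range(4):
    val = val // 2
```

Halve 4 times: 80 // 2^4 = 5
`val` takes the values: 80 → 40 → 20 → 10 → 5

Answer: 5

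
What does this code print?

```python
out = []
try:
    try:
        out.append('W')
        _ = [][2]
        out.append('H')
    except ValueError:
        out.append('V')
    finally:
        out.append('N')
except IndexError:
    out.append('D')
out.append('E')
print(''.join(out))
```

Execution trace: 'W' (try body) → 'N' (finally) → 'D' (outer except IndexError) → 'E' (after the try/except). Output: WNDE

Answer: WNDE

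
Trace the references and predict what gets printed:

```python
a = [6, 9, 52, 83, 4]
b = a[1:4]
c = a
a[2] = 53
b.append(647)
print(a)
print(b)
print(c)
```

Key concept: slice vs alias.
Step by step:
`a = [6, 9, 52, 83, 4]` → a = [6, 9, 52, 83, 4]
`b = a[1:4]` → b = [9, 52, 83]
`c = a` → c = [6, 9, 52, 83, 4] (same object as a)
`a[2] = 53` → a = [6, 9, 53, 83, 4] (same object as c); c = [6, 9, 53, 83, 4] (same object as a)
`b.append(647)` → b = [9, 52, 83, 647]
`print(a)` → prints [6, 9, 53, 83, 4]
`print(b)` → prints [9, 52, 83, 647]
`print(c)` → prints [6, 9, 53, 83, 4]

Answer:
[6, 9, 53, 83, 4]
[9, 52, 83, 647]
[6, 9, 53, 83, 4]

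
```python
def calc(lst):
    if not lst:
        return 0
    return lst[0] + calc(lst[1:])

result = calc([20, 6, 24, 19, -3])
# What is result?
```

20 + 6 + 24 + 19 + (-3) + 0 = 66

Answer: 66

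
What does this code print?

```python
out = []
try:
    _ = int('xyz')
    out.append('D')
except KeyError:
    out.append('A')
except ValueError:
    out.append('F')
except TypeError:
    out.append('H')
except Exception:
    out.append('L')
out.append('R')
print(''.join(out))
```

Execution trace: 'F' (except ValueError) → 'R' (after the try/except). Output: FR

Answer: FR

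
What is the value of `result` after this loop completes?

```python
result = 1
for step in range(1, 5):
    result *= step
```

4! = 24
`result` takes the values: 1 → 2 → 6 → 24

Answer: 24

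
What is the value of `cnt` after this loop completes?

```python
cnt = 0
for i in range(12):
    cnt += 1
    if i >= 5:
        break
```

Loop breaks when i reaches 5, cnt is 6
`cnt` takes the values: 0 → 1 → 2 → 3 → 4 → 5 → 6

Answer: 6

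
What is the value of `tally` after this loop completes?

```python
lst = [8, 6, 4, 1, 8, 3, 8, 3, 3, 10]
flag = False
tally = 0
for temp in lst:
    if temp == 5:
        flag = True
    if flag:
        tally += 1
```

Count elements after first 5 in [8, 6, 4, 1, 8, 3, 8, 3, 3, 10]
`tally` takes the values: 0

Answer: 0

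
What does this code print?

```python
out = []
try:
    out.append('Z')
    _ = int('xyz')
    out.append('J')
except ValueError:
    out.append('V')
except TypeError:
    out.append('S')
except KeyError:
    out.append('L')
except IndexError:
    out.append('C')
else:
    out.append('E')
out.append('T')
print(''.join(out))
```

Execution trace: 'Z' (try body) → 'V' (except ValueError) → 'T' (after the try/except). Output: ZVT

Answer: ZVT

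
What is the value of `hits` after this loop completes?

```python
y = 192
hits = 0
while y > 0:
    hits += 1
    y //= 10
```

Count digits by repeated division by 10
`hits` takes the values: 0 → 1 → 2 → 3

Answer: 3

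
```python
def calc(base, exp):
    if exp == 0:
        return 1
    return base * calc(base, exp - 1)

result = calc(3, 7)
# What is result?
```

calc(3, 7) = 3 * 3 * 3 * 3 * 3 * 3 * 3 = 2187

Answer: 2187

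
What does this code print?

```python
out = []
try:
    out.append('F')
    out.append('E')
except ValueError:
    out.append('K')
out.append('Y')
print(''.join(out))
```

Execution trace: 'F' (try body) → 'E' (try body, no exception) → 'Y' (after the try/except). Output: FEY

Answer: FEY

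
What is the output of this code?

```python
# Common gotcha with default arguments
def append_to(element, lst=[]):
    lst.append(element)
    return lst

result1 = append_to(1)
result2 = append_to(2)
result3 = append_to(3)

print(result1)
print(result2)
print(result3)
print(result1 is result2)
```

Key concept: mutable default argument gotcha.
Step by step:
`result1 = append_to(1)` → result1 = [1]
`result2 = append_to(2)` → result1 = [1, 2] (same object as result2); result2 = [1, 2] (same object as result1)
`result3 = append_to(3)` → result1 = [1, 2, 3] (same object as result2, result3); result2 = [1, 2, 3] (same object as result1, result3); result3 = [1, 2, 3] (same object as result1, result2)
`print(result1)` → prints [1, 2, 3]
`print(result2)` → prints [1, 2, 3]
`print(result3)` → prints [1, 2, 3]
`print(result1 is result2)` → prints True

Answer:
[1, 2, 3]
[1, 2, 3]
[1, 2, 3]
True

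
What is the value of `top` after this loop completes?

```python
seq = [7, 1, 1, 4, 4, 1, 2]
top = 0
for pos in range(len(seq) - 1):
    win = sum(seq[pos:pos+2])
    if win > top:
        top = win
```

Max sum of 2-element window in [7, 1, 1, 4, 4, 1, 2]
`top` takes the values: 0 → 8

Answer: 8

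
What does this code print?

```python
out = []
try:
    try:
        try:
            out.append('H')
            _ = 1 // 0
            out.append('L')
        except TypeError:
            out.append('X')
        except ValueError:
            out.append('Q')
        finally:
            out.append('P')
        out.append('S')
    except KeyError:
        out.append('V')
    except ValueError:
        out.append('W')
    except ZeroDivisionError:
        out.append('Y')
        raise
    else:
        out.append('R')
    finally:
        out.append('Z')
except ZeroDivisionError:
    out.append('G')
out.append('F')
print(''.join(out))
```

Execution trace: 'H' (inner try body) → 'P' (inner finally) → 'Y' (except ZeroDivisionError) → 'Z' (finally) → 'G' (outer except ZeroDivisionError) → 'F' (after the try/except). Output: HPYZGF

Answer: HPYZGF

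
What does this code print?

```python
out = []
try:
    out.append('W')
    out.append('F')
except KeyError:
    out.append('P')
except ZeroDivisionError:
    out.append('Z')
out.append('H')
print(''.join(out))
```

Execution trace: 'W' (try body) → 'F' (try body, no exception) → 'H' (after the try/except). Output: WFH

Answer: WFH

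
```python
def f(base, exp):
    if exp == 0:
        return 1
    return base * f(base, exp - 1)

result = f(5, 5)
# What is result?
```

f(5, 5) = 5 * 5 * 5 * 5 * 5 = 3125

Answer: 3125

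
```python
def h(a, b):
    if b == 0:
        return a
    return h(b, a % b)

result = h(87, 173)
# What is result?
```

h(87, 173) -> h(173, 87) -> h(87, 86) -> h(86, 1) -> h(1, 0) -> 1

Answer: 1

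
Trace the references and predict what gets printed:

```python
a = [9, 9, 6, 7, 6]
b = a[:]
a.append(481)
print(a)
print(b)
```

Key concept: slice [:] creates copy.
Step by step:
`a = [9, 9, 6, 7, 6]` → a = [9, 9, 6, 7, 6]
`b = a[:]` → b = [9, 9, 6, 7, 6]
`a.append(481)` → a = [9, 9, 6, 7, 6, 481]
`print(a)` → prints [9, 9, 6, 7, 6, 481]
`print(b)` → prints [9, 9, 6, 7, 6]

Answer:
[9, 9, 6, 7, 6, 481]
[9, 9, 6, 7, 6]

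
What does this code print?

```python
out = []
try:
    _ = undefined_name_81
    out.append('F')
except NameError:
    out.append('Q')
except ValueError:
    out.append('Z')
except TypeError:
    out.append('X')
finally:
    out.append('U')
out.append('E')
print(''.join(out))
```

Execution trace: 'Q' (except NameError) → 'U' (finally) → 'E' (after the try/except). Output: QUE

Answer: QUE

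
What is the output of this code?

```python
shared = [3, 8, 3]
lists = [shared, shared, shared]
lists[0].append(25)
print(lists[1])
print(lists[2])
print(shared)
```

Key concept: list of same reference.
Step by step:
`shared = [3, 8, 3]` → shared = [3, 8, 3]
`lists = [shared, shared, shared]` → lists = [[3, 8, 3], [3, 8, 3], [3, 8, 3]]
`lists[0].append(25)` → shared = [3, 8, 3, 25]; lists = [[3, 8, 3, 25], [3, 8, 3, 25], [3, 8, 3, 25]]
`print(lists[1])` → prints [3, 8, 3, 25]
`print(lists[2])` → prints [3, 8, 3, 25]
`print(shared)` → prints [3, 8, 3, 25]

Answer:
[3, 8, 3, 25]
[3, 8, 3, 25]
[3, 8, 3, 25]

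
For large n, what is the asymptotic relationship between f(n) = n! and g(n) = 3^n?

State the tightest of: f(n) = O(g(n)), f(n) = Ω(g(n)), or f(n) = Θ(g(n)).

n! vs 3^n: f(n) = Ω(g(n)) but not O(g(n)) — n! grows strictly faster than 3^n.

Answer: f(n) = Ω(g(n)) but not O(g(n)) — n! grows strictly faster than 3^n.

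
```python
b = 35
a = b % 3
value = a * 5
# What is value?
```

Trace:
`b = 35` → b = 35
`a = b % 3` → a = 2
`value = a * 5` → value = 10
So value = 10

Answer: 10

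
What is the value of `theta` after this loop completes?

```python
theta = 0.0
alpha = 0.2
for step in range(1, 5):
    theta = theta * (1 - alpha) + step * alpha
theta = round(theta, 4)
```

Moving average with lr=0.2
`theta` takes the values: 0.0 → 0.2 → 0.56 → 1.048 → 1.6384

Answer: 1.6384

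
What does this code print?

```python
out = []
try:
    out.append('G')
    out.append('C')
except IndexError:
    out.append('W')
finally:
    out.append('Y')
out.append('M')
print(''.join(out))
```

Execution trace: 'G' (try body) → 'C' (try body, no exception) → 'Y' (finally) → 'M' (after the try/except). Output: GCYM

Answer: GCYM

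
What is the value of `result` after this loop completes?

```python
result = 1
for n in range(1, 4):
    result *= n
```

3! = 6
`result` takes the values: 1 → 2 → 6

Answer: 6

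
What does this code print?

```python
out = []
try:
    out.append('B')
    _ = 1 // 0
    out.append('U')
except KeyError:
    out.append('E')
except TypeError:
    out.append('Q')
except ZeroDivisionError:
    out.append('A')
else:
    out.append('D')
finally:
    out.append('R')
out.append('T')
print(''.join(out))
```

Execution trace: 'B' (try body) → 'A' (except ZeroDivisionError) → 'R' (finally) → 'T' (after the try/except). Output: BART

Answer: BART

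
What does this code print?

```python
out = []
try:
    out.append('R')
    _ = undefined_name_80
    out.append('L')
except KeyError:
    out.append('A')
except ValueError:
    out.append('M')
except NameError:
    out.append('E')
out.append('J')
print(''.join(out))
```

Execution trace: 'R' (try body) → 'E' (except NameError) → 'J' (after the try/except). Output: REJ

Answer: REJ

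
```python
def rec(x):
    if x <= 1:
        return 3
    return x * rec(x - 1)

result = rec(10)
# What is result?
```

rec(10) = 10 * 9 * 8 * 7 * 6 * 5 * 4 * 3 * 2 * 3 = 10886400

Answer: 10886400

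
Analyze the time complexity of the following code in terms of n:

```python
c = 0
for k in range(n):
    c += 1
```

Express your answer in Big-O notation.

Each loop level contributes: n. Multiplying the contributions gives O(n).

Answer: O(n)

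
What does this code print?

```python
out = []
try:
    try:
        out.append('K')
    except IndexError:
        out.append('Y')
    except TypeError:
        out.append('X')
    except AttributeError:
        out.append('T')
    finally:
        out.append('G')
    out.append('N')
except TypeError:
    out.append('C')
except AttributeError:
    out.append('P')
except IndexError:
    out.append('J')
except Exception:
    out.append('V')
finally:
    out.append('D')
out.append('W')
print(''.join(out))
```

Execution trace: 'K' (inner try body, no exception) → 'G' (inner finally) → 'N' (try body, no exception) → 'D' (finally) → 'W' (after the try/except). Output: KGNDW

Answer: KGNDW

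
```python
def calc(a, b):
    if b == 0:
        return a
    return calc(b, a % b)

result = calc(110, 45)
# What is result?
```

calc(110, 45) -> calc(45, 20) -> calc(20, 5) -> calc(5, 0) -> 5

Answer: 5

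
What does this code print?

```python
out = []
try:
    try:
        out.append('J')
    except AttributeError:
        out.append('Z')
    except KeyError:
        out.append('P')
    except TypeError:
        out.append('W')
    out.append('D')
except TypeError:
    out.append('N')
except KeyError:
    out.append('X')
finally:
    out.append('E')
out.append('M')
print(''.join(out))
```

Execution trace: 'J' (inner try body, no exception) → 'D' (try body, no exception) → 'E' (finally) → 'M' (after the try/except). Output: JDEM

Answer: JDEM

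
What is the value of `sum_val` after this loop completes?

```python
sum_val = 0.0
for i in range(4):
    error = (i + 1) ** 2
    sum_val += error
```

Sum of squared losses 1² + 2² + ... + 4²
`sum_val` takes the values: 0.0 → 1.0 → 5.0 → 14.0 → 30.0

Answer: 30.0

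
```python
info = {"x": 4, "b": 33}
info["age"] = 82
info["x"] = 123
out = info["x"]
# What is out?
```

Trace:
`info = {"x": 4, "b": 33}` → info = {'x': 4, 'b': 33}
`info["age"] = 82` → info = {'x': 4, 'b': 33, 'age': 82}
`info["x"] = 123` → info = {'x': 123, 'b': 33, 'age': 82}
`out = info["x"]` → out = 123
So out = 123

Answer: 123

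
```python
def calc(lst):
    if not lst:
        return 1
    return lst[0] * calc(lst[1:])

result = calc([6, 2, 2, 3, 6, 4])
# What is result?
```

Product over [6, 2, 2, 3, 6, 4] = 6 * 2 * 2 * 3 * 6 * 4 = 1728

Answer: 1728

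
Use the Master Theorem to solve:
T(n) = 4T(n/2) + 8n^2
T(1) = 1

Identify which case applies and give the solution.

a=4, b=2, f(n)=8n^2. log_2(4) = 2. Since c=2 = 2, Case 2 applies: T(n) = Θ(n^log_b(a) · log n) = O(n^2 log n).

Answer: O(n^2 log n) - Case 2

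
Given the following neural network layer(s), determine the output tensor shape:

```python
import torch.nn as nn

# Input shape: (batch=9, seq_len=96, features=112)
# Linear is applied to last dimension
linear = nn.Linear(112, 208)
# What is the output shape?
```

Input: (9, 96, 112) -> Output: (9, 96, 208)

Answer: (9, 96, 208)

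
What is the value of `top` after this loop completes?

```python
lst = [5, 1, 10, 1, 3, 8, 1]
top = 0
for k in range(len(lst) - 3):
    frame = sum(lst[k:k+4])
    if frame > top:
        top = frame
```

Max sum of 4-element window in [5, 1, 10, 1, 3, 8, 1]
`top` takes the values: 0 → 17 → 22

Answer: 22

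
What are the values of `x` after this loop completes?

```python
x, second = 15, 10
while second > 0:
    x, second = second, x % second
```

GCD of 15 and 10
`x` takes the values: 15 → 10 → 5

Answer: 5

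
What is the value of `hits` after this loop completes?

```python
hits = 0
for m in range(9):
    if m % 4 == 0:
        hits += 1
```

Count numbers divisible by 4 in range(9)
`hits` takes the values: 0 → 1 → 2 → 3

Answer: 3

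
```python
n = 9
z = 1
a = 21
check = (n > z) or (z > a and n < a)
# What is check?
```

Trace:
`n = 9` → n = 9
`z = 1` → z = 1
`a = 21` → a = 21
`check = (n > z) or (z > a and n < a)` → check = True
So check = True

Answer: True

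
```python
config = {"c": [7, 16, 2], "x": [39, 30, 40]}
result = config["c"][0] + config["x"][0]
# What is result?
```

Trace:
`config = {"c": [7, 16, 2], "x": [39, 30, 40]}` → config = {'c': [7, 16, 2], 'x': [39, 30, 40]}
`result = config["c"][0] + config["x"][0]` → result = 46
So result = 46

Answer: 46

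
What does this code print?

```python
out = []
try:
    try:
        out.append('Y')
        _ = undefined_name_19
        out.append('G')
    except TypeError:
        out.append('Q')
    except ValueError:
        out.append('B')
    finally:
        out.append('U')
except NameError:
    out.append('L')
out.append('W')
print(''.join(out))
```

Execution trace: 'Y' (try body) → 'U' (finally) → 'L' (outer except NameError) → 'W' (after the try/except). Output: YULW

Answer: YULW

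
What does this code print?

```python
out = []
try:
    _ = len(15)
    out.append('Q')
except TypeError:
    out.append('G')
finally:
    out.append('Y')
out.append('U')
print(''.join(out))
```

Execution trace: 'G' (except TypeError) → 'Y' (finally) → 'U' (after the try/except). Output: GYU

Answer: GYU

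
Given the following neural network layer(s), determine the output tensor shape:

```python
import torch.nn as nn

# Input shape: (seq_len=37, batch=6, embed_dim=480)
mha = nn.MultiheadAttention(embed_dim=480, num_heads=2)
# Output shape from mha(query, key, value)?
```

Input: (37, 6, 480) -> Output: (37, 6, 480)

Answer: (37, 6, 480)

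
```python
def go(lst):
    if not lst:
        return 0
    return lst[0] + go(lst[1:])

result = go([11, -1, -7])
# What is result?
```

11 + (-1) + (-7) + 0 = 3

Answer: 3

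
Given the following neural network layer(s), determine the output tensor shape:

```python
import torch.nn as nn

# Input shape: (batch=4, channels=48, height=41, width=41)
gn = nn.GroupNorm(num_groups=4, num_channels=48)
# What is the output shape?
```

Input: (4, 48, 41, 41) -> Output: (4, 48, 41, 41)

Answer: (4, 48, 41, 41)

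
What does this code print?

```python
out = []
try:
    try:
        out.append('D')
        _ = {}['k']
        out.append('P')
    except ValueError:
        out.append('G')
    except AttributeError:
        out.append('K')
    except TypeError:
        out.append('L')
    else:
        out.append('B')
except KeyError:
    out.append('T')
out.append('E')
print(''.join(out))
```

Execution trace: 'D' (inner try body) → 'T' (outer except KeyError) → 'E' (after the try/except). Output: DTE

Answer: DTE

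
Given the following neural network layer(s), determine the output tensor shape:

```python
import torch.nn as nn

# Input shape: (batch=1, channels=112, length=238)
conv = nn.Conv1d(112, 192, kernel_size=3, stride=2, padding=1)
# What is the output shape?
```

Input: (1, 112, 238) -> Output: (1, 192, 119)

Answer: (1, 192, 119)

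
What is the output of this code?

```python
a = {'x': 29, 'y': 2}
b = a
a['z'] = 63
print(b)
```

Key concept: dict aliasing.
Step by step:
`a = {'x': 29, 'y': 2}` → a = {'x': 29, 'y': 2}
`b = a` → b = {'x': 29, 'y': 2} (same object as a)
`a['z'] = 63` → a = {'x': 29, 'y': 2, 'z': 63} (same object as b); b = {'x': 29, 'y': 2, 'z': 63} (same object as a)
`print(b)` → prints {'x': 29, 'y': 2, 'z': 63}

Answer: {'x': 29, 'y': 2, 'z': 63}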